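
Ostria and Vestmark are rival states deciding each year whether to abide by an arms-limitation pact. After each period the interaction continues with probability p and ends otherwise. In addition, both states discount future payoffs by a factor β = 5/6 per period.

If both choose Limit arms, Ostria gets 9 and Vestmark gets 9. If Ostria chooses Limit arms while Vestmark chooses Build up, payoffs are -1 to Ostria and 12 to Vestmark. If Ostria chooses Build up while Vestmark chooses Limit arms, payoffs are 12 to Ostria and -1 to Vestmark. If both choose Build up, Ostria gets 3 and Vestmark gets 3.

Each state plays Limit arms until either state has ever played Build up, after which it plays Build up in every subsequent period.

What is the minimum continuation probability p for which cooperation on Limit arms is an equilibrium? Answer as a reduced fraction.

2/5

Expected continuation weight on next period's payoff is β·p = 5/6·p, which plays the role of the discount factor.
Cooperation requires 5/6·p ≥ (12−9)/(12−3) = 1/3, hence p ≥ 2/5.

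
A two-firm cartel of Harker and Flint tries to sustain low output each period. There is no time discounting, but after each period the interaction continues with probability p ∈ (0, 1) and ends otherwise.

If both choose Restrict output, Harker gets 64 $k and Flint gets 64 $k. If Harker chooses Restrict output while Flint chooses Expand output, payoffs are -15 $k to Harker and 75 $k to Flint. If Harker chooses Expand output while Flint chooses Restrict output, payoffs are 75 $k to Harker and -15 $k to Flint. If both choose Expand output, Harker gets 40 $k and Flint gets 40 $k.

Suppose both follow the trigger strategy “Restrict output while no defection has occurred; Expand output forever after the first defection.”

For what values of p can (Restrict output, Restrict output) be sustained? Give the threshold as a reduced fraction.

11/35

With no time discounting, the continuation probability p plays the role of the discount factor.
Grim-trigger IC: 64/(1−p) ≥ 75 + 40p/(1−p) ⇒ p ≥ (75−64)/(75−40) = 11/35.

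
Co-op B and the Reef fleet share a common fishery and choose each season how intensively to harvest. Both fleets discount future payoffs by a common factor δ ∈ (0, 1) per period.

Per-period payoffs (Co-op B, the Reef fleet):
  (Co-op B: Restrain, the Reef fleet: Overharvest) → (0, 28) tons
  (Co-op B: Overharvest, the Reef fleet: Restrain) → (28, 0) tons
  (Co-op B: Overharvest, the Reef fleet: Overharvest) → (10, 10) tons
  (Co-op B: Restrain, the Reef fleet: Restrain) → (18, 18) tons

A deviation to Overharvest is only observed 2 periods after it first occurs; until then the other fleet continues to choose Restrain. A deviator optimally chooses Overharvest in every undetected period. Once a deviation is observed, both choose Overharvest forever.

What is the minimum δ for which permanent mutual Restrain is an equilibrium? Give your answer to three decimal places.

The best deviation is to choose Overharvest for all 2 undetected periods, earning 28 each, then 10 forever once detected.
Deviation value: 28(1−δ^2)/(1−δ) + 10δ^2/(1−δ); cooperation value: 18/(1−δ).
IC: 18 ≥ 28(1−δ^2) + 10δ^2 = 28 − 18δ^2.
So δ^2 ≥ 10/18 = 5/9, giving δ ≥ (5/9)^(1/2) ≈ 0.745.

0.745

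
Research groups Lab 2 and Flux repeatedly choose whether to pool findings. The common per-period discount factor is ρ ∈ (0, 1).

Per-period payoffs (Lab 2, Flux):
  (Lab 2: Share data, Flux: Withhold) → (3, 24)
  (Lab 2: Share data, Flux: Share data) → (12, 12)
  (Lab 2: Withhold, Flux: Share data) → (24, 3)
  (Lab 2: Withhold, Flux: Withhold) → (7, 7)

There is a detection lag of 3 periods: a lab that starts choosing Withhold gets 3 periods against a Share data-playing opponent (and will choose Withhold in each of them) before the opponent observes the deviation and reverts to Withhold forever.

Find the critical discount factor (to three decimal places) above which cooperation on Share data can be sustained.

Deviating for the 3 undetected periods gains 24−12 = 12 per period over cooperation, then loses 12−7 = 5 per period forever once punishment starts.
Gain: 12(1 + ρ + … + ρ^2); loss: 5·ρ^3/(1−ρ).
No profitable deviation ⇔ 12(1−ρ^3) ≤ 5·ρ^3, i.e. ρ^3 ≥ 12/(12+5) = 12/17.
Hence ρ ≥ (12/17)^(1/3) ≈ 0.890.

0.890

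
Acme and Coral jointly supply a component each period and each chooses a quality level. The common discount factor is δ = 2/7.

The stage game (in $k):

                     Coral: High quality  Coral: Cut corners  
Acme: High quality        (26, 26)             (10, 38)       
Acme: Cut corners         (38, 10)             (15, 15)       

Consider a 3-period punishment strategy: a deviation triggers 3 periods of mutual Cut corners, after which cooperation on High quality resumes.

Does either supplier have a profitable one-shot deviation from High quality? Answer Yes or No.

Yes

IC: δ+…+δ^3 ≥ (38−26)/(26−15) = 12/11.
At δ = 2/7: partial sum = 0.3907 < 1.0909. Cooperation not sustainable.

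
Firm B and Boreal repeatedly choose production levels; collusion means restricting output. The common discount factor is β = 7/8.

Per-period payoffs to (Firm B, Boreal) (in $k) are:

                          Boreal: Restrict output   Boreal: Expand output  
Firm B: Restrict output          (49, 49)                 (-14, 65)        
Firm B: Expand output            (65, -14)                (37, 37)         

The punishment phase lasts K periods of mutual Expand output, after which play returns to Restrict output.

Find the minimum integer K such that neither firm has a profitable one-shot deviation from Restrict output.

Need Σ_{k=1}^{K} β^k ≥ (65−49)/(49−37) = 1.3333 at β = 7/8.
At K = 1 the sum is 0.8750 < 1.3333; at K = 2 it is 1.6406 ≥ 1.3333.
So the minimum punishment length is K = 2.

2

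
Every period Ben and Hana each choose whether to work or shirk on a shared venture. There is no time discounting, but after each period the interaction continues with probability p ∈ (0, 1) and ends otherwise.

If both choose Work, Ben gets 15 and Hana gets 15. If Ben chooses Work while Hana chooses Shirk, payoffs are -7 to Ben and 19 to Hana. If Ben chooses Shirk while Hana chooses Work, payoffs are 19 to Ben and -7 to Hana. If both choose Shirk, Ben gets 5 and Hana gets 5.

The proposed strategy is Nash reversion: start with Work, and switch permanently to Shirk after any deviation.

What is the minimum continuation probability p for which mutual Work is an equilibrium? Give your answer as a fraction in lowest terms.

With no time discounting, the continuation probability p plays the role of the discount factor.
Grim-trigger IC: 15/(1−p) ≥ 19 + 5p/(1−p) ⇒ p ≥ (19−15)/(19−5) = 2/7.

2/7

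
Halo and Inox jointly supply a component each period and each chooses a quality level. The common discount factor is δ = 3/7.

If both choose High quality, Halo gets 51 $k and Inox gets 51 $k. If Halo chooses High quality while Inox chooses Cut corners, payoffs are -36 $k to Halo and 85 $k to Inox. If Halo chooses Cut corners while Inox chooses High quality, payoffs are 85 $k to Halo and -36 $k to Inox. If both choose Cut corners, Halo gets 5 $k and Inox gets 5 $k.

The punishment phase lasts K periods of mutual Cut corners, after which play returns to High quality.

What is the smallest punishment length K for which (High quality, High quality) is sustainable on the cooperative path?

No profitable deviation requires (51−5)(δ+…+δ^K) ≥ 85−51, i.e. δ+…+δ^K ≥ 17/23 ≈ 0.7391.
With δ = 3/7, the partial sums are K=1: 0.4286, K=2: 0.6122, K=3: 0.6910, K=4: 0.7247, K=5: 0.7392.
K = 5 is the first length at which the sum reaches 0.7391.

5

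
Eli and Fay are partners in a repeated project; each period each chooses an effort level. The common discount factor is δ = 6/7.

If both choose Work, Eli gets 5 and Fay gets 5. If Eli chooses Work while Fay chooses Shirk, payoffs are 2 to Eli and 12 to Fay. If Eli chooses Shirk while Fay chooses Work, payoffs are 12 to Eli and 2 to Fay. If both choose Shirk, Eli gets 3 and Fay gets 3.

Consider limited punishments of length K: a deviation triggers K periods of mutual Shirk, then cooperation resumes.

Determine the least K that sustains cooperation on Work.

Need Σ_{k=1}^{K} δ^k ≥ (12−5)/(5−3) = 3.5000 at δ = 6/7.
At K = 5 the sum is 3.2240 < 3.5000; at K = 6 it is 3.6206 ≥ 3.5000.
So the minimum punishment length is K = 6.

6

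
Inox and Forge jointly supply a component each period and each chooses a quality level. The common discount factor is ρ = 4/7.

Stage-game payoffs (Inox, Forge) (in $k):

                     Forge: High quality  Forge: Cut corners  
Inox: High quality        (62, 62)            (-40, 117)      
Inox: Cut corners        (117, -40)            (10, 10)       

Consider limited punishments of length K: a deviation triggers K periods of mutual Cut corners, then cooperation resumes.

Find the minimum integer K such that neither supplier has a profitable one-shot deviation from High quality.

3

No profitable deviation requires (62−10)(ρ+…+ρ^K) ≥ 117−62, i.e. ρ+…+ρ^K ≥ 55/52 ≈ 1.0577.
With ρ = 4/7, the partial sums are K=1: 0.5714, K=2: 0.8980, K=3: 1.0845.
K = 3 is the first length at which the sum reaches 1.0577.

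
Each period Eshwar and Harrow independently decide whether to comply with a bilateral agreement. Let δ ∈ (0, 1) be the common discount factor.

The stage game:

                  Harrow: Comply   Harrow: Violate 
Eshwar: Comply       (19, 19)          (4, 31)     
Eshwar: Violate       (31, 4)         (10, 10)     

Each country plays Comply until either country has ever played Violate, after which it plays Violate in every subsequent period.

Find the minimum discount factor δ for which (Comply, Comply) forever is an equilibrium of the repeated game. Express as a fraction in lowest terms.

4/7

19/(1−δ) ≥ 31 + 10δ/(1−δ)
19 ≥ 31 − 21δ
δ ≥ 12/21 = 4/7.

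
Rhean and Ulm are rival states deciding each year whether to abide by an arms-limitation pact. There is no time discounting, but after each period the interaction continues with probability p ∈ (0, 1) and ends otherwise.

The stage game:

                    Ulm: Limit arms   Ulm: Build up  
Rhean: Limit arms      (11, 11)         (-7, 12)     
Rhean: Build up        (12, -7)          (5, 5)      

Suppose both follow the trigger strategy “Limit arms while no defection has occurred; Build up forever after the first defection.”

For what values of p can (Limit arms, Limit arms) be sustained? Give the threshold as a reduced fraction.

With no time discounting, the continuation probability p plays the role of the discount factor.
Grim-trigger IC: 11/(1−p) ≥ 12 + 5p/(1−p) ⇒ p ≥ (12−11)/(12−5) = 1/7.

1/7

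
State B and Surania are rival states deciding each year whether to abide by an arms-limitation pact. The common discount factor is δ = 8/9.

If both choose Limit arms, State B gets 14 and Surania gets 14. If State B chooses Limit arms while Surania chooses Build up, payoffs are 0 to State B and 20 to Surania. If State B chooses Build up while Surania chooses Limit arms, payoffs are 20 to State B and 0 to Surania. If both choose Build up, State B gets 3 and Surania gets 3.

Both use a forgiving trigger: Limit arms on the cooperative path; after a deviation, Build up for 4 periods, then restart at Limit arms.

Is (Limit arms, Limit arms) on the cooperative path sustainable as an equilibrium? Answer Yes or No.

Yes

IC: δ+…+δ^4 ≥ (20−14)/(14−3) = 6/11.
At δ = 8/9: partial sum = 3.0056 ≥ 0.5455. Cooperation sustainable.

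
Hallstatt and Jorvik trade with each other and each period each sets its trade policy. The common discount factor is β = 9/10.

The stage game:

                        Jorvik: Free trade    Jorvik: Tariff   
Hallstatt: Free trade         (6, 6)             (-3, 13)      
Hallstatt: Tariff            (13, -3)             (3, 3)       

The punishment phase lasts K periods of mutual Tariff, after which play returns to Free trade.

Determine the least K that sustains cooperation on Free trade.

3

No profitable deviation requires (6−3)(β+…+β^K) ≥ 13−6, i.e. β+…+β^K ≥ 7/3 ≈ 2.3333.
With β = 9/10, the partial sums are K=1: 0.9000, K=2: 1.7100, K=3: 2.4390.
K = 3 is the first length at which the sum reaches 2.3333.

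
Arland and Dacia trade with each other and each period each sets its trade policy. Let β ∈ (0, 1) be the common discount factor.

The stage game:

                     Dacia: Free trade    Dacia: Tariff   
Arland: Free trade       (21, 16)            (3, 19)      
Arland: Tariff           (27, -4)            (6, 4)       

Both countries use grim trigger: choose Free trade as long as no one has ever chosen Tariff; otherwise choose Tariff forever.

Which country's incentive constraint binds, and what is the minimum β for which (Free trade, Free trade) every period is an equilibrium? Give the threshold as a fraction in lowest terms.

Arland; β ≥ 2/7

For Arland: deviation gain 27−21 = 6, per-period punishment loss 21−6 = 15. IC gives β ≥ 6/21 = 2/7.
For Dacia: gain 3, loss 12 per period, so β ≥ 3/15 = 1/5.
The tighter constraint is Arland's, so cooperation needs β ≥ 2/7.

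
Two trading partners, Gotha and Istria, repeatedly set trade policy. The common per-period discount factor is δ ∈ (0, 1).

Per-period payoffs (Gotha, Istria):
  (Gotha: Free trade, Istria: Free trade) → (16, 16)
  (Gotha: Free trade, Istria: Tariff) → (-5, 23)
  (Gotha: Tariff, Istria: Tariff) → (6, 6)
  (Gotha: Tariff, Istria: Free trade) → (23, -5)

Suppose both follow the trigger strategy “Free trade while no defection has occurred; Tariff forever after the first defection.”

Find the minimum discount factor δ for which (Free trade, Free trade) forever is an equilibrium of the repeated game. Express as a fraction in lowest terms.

Cooperation forever yields 16 each period: 16/(1−δ).
Deviating yields 23 once, then 6 forever: 23 + 6δ/(1−δ).
No profitable deviation requires 16/(1−δ) ≥ 23 + 6δ/(1−δ).
Multiplying by (1−δ): 16 ≥ 23(1−δ) + 6δ = 23 − 17δ.
So 17δ ≥ 7, i.e. δ ≥ 7/17.

7/17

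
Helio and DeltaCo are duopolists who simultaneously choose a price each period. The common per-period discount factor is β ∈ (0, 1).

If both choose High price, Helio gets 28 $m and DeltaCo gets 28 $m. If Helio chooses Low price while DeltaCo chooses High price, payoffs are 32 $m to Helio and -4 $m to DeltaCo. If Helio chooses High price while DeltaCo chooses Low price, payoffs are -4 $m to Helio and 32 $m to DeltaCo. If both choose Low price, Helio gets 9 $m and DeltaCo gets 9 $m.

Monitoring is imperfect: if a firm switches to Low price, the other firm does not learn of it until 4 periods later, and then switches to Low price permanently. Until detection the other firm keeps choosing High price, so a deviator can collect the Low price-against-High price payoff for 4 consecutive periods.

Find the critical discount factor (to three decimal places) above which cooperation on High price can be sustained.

The best deviation is to choose Low price for all 4 undetected periods, earning 32 each, then 9 forever once detected.
Deviation value: 32(1−β^4)/(1−β) + 9β^4/(1−β); cooperation value: 28/(1−β).
IC: 28 ≥ 32(1−β^4) + 9β^4 = 32 − 23β^4.
So β^4 ≥ 4/23, giving β ≥ (4/23)^(1/4) ≈ 0.646.

0.646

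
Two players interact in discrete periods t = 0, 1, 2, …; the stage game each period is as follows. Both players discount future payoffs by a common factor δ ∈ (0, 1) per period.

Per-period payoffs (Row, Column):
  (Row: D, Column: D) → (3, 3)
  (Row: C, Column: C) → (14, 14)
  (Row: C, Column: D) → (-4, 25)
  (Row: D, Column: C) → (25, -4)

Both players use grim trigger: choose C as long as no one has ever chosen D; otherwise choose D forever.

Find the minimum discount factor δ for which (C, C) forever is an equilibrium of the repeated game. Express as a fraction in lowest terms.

Cooperation forever yields 14 each period: 14/(1−δ).
Deviating yields 25 once, then 3 forever: 25 + 3δ/(1−δ).
No profitable deviation requires 14/(1−δ) ≥ 25 + 3δ/(1−δ).
Multiplying by (1−δ): 14 ≥ 25(1−δ) + 3δ = 25 − 22δ.
So 22δ ≥ 11, i.e. δ ≥ 11/22 = 1/2.

1/2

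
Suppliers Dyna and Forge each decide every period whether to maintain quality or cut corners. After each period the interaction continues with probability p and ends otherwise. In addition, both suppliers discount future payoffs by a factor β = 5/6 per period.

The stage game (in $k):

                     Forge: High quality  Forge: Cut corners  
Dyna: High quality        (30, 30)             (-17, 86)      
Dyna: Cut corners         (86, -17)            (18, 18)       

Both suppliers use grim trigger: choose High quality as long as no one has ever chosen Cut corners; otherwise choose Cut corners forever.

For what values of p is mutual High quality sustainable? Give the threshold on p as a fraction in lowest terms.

With continuation probability p and discount β, the effective per-period discount factor is βp.
Grim-trigger IC: βp ≥ (86−30)/(86−18) = 14/17.
So p ≥ (14/17)/(5/6) = 84/85.

84/85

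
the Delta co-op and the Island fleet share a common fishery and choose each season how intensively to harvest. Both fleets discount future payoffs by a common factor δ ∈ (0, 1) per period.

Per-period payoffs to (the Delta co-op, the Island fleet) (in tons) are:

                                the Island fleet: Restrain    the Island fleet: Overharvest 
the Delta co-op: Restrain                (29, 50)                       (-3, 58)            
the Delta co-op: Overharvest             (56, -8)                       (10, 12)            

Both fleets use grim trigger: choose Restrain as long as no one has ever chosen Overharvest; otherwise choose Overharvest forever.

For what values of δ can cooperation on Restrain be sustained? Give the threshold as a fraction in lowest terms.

27/46

the Delta co-op's threshold: (56−29)/(56−10) = 27/46.
the Island fleet's threshold: (58−50)/(58−12) = 4/23.
27/46 > 4/23, so the Delta co-op binds and δ* = 27/46.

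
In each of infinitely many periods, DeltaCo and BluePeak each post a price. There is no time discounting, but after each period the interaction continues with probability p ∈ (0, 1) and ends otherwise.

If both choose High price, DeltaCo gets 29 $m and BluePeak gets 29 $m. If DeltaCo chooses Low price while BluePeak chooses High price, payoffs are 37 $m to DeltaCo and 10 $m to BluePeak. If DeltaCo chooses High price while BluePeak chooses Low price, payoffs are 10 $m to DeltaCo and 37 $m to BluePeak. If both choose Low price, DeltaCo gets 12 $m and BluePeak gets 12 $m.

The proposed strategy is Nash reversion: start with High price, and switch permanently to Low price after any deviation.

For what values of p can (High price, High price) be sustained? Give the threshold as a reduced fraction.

8/25

With no time discounting, the continuation probability p plays the role of the discount factor.
Grim-trigger IC: 29/(1−p) ≥ 37 + 12p/(1−p) ⇒ p ≥ (37−29)/(37−12) = 8/25.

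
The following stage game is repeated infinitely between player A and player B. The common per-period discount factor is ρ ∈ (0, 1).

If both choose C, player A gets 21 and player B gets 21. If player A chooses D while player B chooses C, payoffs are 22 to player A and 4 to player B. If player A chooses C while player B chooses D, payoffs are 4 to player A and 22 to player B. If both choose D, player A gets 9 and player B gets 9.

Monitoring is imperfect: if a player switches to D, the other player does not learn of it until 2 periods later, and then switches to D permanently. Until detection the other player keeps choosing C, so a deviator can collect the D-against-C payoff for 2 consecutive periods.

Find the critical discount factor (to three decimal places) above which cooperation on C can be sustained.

Deviating for the 2 undetected periods gains 22−21 = 1 per period over cooperation, then loses 21−9 = 12 per period forever once punishment starts.
Gain: 1(1 + ρ + … + ρ^1); loss: 12·ρ^2/(1−ρ).
No profitable deviation ⇔ 1(1−ρ^2) ≤ 12·ρ^2, i.e. ρ^2 ≥ 1/(1+12) = 1/13.
Hence ρ ≥ (1/13)^(1/2) ≈ 0.277.

0.277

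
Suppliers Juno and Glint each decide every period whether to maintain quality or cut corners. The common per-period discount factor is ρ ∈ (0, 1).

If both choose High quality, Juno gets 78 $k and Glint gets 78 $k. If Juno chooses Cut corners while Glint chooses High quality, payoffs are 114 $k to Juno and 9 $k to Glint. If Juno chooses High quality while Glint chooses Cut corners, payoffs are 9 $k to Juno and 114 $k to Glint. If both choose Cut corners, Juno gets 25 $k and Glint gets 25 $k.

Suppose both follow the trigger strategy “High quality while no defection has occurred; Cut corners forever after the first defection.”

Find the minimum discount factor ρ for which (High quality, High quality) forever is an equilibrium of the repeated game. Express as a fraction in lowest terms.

36/89

78/(1−ρ) ≥ 114 + 25ρ/(1−ρ)
78 ≥ 114 − 89ρ
ρ ≥ 36/89.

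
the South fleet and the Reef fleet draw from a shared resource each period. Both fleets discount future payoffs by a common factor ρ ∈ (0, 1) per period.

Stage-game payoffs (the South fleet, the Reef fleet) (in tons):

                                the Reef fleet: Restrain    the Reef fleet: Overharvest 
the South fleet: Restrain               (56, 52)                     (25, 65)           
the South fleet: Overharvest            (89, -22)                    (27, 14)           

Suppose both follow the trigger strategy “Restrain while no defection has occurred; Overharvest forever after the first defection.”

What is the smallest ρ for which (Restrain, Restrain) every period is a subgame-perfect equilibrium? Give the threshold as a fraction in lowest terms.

For the South fleet: deviation gain 89−56 = 33, per-period punishment loss 56−27 = 29. IC gives ρ ≥ 33/62.
For the Reef fleet: gain 13, loss 38 per period, so ρ ≥ 13/51.
The tighter constraint is the South fleet's, so cooperation needs ρ ≥ 33/62.

33/62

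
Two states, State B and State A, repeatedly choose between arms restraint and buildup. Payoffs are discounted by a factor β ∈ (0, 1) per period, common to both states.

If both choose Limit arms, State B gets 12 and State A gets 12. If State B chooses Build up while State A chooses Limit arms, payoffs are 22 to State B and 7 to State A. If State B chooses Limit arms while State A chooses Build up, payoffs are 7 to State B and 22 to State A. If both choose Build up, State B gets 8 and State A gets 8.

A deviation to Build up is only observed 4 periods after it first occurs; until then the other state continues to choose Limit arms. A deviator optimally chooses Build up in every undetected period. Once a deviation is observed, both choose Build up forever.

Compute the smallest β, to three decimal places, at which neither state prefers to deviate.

0.919

The best deviation is to choose Build up for all 4 undetected periods, earning 22 each, then 8 forever once detected.
Deviation value: 22(1−β^4)/(1−β) + 8β^4/(1−β); cooperation value: 12/(1−β).
IC: 12 ≥ 22(1−β^4) + 8β^4 = 22 − 14β^4.
So β^4 ≥ 10/14 = 5/7, giving β ≥ (5/7)^(1/4) ≈ 0.919.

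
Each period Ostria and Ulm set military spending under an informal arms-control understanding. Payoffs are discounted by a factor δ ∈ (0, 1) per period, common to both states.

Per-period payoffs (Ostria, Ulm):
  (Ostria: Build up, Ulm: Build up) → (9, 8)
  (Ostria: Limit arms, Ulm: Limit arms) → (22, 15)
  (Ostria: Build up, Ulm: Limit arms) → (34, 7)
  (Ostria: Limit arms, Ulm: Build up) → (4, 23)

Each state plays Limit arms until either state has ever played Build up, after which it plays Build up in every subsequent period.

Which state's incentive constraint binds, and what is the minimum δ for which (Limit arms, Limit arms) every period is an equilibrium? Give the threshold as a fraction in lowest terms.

Ulm; δ ≥ 8/15

Ostria's threshold: (34−22)/(34−9) = 12/25.
Ulm's threshold: (23−15)/(23−8) = 8/15.
12/25 < 8/15, so Ulm binds and δ* = 8/15.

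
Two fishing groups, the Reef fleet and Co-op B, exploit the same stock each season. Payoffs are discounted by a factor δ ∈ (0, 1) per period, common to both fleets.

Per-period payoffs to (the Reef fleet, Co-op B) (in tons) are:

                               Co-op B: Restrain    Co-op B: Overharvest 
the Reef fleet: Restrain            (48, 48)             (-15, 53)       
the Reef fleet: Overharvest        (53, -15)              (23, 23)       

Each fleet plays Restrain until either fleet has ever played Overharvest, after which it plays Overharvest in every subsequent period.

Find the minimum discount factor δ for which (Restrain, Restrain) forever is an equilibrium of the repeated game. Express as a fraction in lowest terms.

One-period gain from deviating is 53 − 48 = 5. The loss is 48 − 23 = 25 in every subsequent period, with present value 25·δ/(1−δ).
Deviation is unprofitable when 25·δ/(1−δ) ≥ 5, i.e. δ/(1−δ) ≥ 1/5.
Equivalently δ ≥ 5/(5+25) = 1/6.

1/6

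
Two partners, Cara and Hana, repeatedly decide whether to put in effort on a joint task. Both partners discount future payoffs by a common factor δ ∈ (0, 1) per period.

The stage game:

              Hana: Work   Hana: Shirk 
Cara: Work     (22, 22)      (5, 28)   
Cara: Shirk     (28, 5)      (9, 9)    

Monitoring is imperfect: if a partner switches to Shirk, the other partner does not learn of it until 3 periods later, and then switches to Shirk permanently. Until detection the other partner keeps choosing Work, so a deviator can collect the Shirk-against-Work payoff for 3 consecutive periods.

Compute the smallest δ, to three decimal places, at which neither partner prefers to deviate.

A deviator earns 28 for 3 periods, then 9 forever; cooperating earns 22 forever. Multiplying the IC by (1−δ):
22 ≥ 28(1−δ^3) + 9δ^3, so 19·δ^3 ≥ 6 and δ^3 ≥ 6/19.
δ ≥ (6/19)^(1/3) ≈ 0.681.

0.681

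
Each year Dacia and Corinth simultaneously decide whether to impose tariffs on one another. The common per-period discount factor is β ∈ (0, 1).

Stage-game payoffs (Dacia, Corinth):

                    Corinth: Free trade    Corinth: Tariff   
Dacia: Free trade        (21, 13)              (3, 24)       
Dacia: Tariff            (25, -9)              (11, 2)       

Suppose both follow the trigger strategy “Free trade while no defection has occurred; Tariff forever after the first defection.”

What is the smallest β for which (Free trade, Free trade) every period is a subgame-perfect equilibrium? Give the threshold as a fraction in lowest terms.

For Dacia: deviation gain 25−21 = 4, per-period punishment loss 21−11 = 10. IC gives β ≥ 4/14 = 2/7.
For Corinth: gain 11, loss 11 per period, so β ≥ 11/22 = 1/2.
The tighter constraint is Corinth's, so cooperation needs β ≥ 1/2.

1/2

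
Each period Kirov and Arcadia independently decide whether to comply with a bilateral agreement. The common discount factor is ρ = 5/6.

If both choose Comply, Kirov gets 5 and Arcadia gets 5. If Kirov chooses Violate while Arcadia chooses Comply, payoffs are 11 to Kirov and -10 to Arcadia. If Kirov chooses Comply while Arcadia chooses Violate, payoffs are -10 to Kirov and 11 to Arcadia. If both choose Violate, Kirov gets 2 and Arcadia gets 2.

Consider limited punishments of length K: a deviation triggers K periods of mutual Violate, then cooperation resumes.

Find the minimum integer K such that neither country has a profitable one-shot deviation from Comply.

IC: ρ(1−ρ^K)/(1−ρ) ≥ (11−5)/(5−2) = 2.
With ρ = 5/6: need 1 − ρ^K ≥ 2·(1−5/6)/(5/6), i.e. ρ^K ≤ 0.6000.
Since (5/6)^2 = 0.6944 and (5/6)^3 = 0.5787, the smallest such K is 3.

3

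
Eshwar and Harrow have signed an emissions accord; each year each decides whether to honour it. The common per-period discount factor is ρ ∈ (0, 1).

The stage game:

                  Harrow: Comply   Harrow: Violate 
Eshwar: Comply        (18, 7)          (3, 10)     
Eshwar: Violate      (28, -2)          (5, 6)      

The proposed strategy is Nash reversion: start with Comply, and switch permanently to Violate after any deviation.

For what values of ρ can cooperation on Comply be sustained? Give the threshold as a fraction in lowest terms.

Eshwar's threshold: (28−18)/(28−5) = 10/23.
Harrow's threshold: (10−7)/(10−6) = 3/4.
10/23 < 3/4, so Harrow binds and ρ* = 3/4.

3/4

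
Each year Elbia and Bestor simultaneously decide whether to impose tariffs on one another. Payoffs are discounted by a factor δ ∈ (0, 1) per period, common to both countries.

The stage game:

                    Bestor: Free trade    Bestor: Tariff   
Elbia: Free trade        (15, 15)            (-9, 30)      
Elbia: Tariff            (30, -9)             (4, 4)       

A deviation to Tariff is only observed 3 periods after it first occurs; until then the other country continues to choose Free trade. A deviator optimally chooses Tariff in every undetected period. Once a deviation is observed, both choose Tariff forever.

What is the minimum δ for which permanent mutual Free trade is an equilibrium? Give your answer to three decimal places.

A deviator earns 30 for 3 periods, then 4 forever; cooperating earns 15 forever. Multiplying the IC by (1−δ):
15 ≥ 30(1−δ^3) + 4δ^3, so 26·δ^3 ≥ 15 and δ^3 ≥ 15/26.
δ ≥ (15/26)^(1/3) ≈ 0.832.

0.832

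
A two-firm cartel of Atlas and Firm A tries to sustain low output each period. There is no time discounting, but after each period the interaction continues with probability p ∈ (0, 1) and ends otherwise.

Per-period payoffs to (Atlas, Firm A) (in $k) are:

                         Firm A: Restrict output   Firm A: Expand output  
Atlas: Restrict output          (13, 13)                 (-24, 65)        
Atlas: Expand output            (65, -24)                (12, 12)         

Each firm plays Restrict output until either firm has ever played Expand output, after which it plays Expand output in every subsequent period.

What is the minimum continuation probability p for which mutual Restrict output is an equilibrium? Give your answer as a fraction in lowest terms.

With no time discounting, the continuation probability p plays the role of the discount factor.
Grim-trigger IC: 13/(1−p) ≥ 65 + 12p/(1−p) ⇒ p ≥ (65−13)/(65−12) = 52/53.

52/53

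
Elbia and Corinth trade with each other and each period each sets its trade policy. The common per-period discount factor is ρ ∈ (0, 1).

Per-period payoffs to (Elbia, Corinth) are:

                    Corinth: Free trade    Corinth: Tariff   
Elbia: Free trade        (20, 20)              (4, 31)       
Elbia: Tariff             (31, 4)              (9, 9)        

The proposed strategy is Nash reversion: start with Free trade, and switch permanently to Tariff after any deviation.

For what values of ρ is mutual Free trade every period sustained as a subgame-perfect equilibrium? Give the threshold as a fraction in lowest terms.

20/(1−ρ) ≥ 31 + 9ρ/(1−ρ)
20 ≥ 31 − 22ρ
ρ ≥ 11/22 = 1/2.

1/2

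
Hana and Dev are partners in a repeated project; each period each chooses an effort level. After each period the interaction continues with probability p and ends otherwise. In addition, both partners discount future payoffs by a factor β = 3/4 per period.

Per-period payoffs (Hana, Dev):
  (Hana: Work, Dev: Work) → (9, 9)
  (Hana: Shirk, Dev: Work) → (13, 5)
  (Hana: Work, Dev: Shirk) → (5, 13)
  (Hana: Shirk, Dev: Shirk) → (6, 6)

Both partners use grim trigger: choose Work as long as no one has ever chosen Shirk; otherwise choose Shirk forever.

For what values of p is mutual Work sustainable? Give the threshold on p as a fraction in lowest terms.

Expected continuation weight on next period's payoff is β·p = 3/4·p, which plays the role of the discount factor.
Cooperation requires 3/4·p ≥ (13−9)/(13−6) = 4/7, hence p ≥ 16/21.

16/21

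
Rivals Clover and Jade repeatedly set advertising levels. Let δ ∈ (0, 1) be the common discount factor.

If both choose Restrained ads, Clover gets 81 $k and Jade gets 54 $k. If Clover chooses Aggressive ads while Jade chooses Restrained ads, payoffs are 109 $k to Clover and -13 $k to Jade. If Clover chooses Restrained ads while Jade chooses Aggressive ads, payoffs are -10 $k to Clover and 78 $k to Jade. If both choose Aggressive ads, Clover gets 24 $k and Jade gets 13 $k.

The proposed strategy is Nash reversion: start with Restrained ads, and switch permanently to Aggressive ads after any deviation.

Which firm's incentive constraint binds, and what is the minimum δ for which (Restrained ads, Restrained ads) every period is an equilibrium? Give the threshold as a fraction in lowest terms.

Jade; δ ≥ 24/65

Clover's threshold: (109−81)/(109−24) = 28/85.
Jade's threshold: (78−54)/(78−13) = 24/65.
28/85 < 24/65, so Jade binds and δ* = 24/65.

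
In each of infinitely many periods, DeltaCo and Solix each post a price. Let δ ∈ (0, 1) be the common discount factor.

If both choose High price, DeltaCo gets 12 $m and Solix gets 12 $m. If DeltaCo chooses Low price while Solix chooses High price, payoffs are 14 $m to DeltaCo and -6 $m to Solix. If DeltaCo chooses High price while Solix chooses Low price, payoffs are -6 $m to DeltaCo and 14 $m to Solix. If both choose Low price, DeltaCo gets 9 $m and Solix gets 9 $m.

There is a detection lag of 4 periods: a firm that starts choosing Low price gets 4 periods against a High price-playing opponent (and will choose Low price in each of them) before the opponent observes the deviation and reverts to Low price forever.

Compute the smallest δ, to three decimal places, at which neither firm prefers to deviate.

0.795

The best deviation is to choose Low price for all 4 undetected periods, earning 14 each, then 9 forever once detected.
Deviation value: 14(1−δ^4)/(1−δ) + 9δ^4/(1−δ); cooperation value: 12/(1−δ).
IC: 12 ≥ 14(1−δ^4) + 9δ^4 = 14 − 5δ^4.
So δ^4 ≥ 2/5, giving δ ≥ (2/5)^(1/4) ≈ 0.795.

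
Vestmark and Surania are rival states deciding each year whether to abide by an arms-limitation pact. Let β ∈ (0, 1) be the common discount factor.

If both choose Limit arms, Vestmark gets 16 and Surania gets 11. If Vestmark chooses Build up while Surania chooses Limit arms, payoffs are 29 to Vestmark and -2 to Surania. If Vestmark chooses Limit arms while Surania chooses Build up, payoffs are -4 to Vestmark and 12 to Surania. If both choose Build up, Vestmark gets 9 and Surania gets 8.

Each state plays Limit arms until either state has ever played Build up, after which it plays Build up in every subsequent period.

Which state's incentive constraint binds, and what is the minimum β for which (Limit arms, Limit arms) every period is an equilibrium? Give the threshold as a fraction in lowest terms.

Vestmark; β ≥ 13/20

Vestmark's threshold: (29−16)/(29−9) = 13/20.
Surania's threshold: (12−11)/(12−8) = 1/4.
13/20 > 1/4, so Vestmark binds and β* = 13/20.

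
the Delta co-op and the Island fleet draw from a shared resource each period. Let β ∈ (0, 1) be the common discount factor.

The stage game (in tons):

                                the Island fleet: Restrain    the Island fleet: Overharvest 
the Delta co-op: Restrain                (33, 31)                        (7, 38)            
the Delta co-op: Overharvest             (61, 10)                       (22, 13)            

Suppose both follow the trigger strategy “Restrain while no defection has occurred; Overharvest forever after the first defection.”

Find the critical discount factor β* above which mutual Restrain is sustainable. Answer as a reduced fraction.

For the Delta co-op: deviation gain 61−33 = 28, per-period punishment loss 33−22 = 11. IC gives β ≥ 28/39.
For the Island fleet: gain 7, loss 18 per period, so β ≥ 7/25.
The tighter constraint is the Delta co-op's, so cooperation needs β ≥ 28/39.

28/39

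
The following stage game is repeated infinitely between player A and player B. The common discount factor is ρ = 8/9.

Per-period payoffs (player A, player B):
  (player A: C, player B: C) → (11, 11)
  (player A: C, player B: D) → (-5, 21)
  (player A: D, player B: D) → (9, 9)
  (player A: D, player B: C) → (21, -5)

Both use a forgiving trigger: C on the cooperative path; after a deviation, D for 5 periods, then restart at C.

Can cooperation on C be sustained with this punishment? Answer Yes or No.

IC: ρ+…+ρ^5 ≥ (21−11)/(11−9) = 5.
At ρ = 8/9: partial sum = 3.5606 < 5.0000. Cooperation not sustainable.

No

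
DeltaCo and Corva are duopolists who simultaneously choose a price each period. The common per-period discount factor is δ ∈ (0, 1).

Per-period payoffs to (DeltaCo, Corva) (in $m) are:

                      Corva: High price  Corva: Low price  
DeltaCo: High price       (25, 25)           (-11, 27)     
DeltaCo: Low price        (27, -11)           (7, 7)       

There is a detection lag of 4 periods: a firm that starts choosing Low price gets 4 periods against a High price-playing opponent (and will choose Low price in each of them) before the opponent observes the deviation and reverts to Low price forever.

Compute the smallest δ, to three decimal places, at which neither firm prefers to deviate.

0.562

Deviating for the 4 undetected periods gains 27−25 = 2 per period over cooperation, then loses 25−7 = 18 per period forever once punishment starts.
Gain: 2(1 + δ + … + δ^3); loss: 18·δ^4/(1−δ).
No profitable deviation ⇔ 2(1−δ^4) ≤ 18·δ^4, i.e. δ^4 ≥ 2/(2+18) = 1/10.
Hence δ ≥ (1/10)^(1/4) ≈ 0.562.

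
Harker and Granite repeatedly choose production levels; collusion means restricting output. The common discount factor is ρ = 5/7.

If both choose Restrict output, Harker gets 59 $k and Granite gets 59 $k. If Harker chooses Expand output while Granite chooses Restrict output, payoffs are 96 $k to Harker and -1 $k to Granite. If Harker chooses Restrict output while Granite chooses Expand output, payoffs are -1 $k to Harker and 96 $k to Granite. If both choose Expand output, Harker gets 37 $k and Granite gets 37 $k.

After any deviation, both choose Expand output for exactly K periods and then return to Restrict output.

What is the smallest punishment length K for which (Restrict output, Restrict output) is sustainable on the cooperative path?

4

No profitable deviation requires (59−37)(ρ+…+ρ^K) ≥ 96−59, i.e. ρ+…+ρ^K ≥ 37/22 ≈ 1.6818.
With ρ = 5/7, the partial sums are K=1: 0.7143, K=2: 1.2245, K=3: 1.5889, K=4: 1.8492.
K = 4 is the first length at which the sum reaches 1.6818.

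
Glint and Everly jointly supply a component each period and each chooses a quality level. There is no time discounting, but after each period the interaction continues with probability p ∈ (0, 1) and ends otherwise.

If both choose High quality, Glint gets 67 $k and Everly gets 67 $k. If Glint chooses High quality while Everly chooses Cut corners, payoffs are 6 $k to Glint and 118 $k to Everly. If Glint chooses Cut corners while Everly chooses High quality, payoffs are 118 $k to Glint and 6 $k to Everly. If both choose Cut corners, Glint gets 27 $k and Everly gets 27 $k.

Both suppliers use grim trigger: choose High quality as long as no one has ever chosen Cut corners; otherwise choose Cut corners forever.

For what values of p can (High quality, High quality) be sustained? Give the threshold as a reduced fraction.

With no time discounting, the continuation probability p plays the role of the discount factor.
Grim-trigger IC: 67/(1−p) ≥ 118 + 27p/(1−p) ⇒ p ≥ (118−67)/(118−27) = 51/91.

51/91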